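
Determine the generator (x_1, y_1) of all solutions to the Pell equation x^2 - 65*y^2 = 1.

First expand sqrt(65) as a continued fraction. With x_i = (sqrt(65) + m_i)/d_i and (m_0, d_0) = (0, 1): a_0 = floor(sqrt(65)) = 8, since 8^2 = 64 <= 65 < 81 = 9^2.
Iterate m_{i+1} = d_i*a_i - m_i, d_{i+1} = (65 - m_{i+1}^2)/d_i, a_{i+1} = floor((a_0 + m_{i+1})/d_{i+1}):
  m_1 = 1*8 - 0 = 8, d_1 = (65 - 8^2)/1 = 1/1 = 1, a_1 = floor((8 + 8)/1) = 16.
  m_2 = 1*16 - 8 = 8, d_2 = (65 - 8^2)/1 = 1/1 = 1: (m_2, d_2) = (m_1, d_1) = (8, 1), so from here the quotient a_1 repeats; the period length is 1.
So sqrt(65) = [8; (16)] with period length k = 1.
k is odd, so (p_{k-1}, q_{k-1}) only solves x^2 - 65y^2 = -1 and the fundamental solution of x^2 - 65y^2 = 1 is (p_{2k-1}, q_{2k-1}) = (p_1, q_1); compute convergents through index 1, running through the period twice.
Convergents (p_i = a_i*p_{i-1} + p_{i-2}, q_i = a_i*q_{i-1} + q_{i-2} with p_{-2}=0, p_{-1}=1, q_{-2}=1, q_{-1}=0):
  i=0: a_0=8, p_0 = 8*1 + 0 = 8, q_0 = 8*0 + 1 = 1.
  i=1: a_1=16, p_1 = 16*8 + 1 = 129, q_1 = 16*1 + 0 = 16.
Indeed p_0^2 - 65*q_0^2 = 64 - 65 = -1, not +1.
Check: 129^2 - 65*16^2 = 16641 - 16640 = 1, so (x, y) = (129, 16) solves the equation, and by the theorem it is the least positive solution.

(x, y) = (129, 16)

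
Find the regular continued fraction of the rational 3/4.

[0; 1, 3]

Run the Euclidean algorithm on 3 and 4; the successive quotients are the partial quotients a_0, a_1, ... (each step inverts the fractional part left over by the previous one):
  3 = 0*4 + 3, so a_0 = 0.
  4 = 1*3 + 1, so a_1 = 1.
  3 = 3*1 + 0, so a_2 = 3.
The remainder reaches 0 after 3 divisions, so the expansion has 3 partial quotients, read off in order.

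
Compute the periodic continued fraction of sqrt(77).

[8; (1, 3, 2, 3, 1, 16)]

Write x_i = (sqrt(77) + m_i)/d_i with (m_0, d_0) = (0, 1). a_0 = floor(sqrt(77)) = 8, since 8^2 = 64 <= 77 < 81 = 9^2.
Iterate m_{i+1} = d_i*a_i - m_i, d_{i+1} = (77 - m_{i+1}^2)/d_i, a_{i+1} = floor((a_0 + m_{i+1})/d_{i+1}):
  m_1 = 1*8 - 0 = 8, d_1 = (77 - 8^2)/1 = 13/1 = 13, a_1 = floor((8 + 8)/13) = 1.
  m_2 = 13*1 - 8 = 5, d_2 = (77 - 5^2)/13 = 52/13 = 4, a_2 = floor((8 + 5)/4) = 3.
  m_3 = 4*3 - 5 = 7, d_3 = (77 - 7^2)/4 = 28/4 = 7, a_3 = floor((8 + 7)/7) = 2.
  m_4 = 7*2 - 7 = 7, d_4 = (77 - 7^2)/7 = 28/7 = 4, a_4 = floor((8 + 7)/4) = 3.
  m_5 = 4*3 - 7 = 5, d_5 = (77 - 5^2)/4 = 52/4 = 13, a_5 = floor((8 + 5)/13) = 1.
  m_6 = 13*1 - 5 = 8, d_6 = (77 - 8^2)/13 = 13/13 = 1, a_6 = floor((8 + 8)/1) = 16.
  m_7 = 1*16 - 8 = 8, d_7 = (77 - 8^2)/1 = 13/1 = 13: (m_7, d_7) = (m_1, d_1) = (8, 13), so from here the quotients repeat a_1, ..., a_6; the period length is 6.
Hence the expansion of sqrt(77) is a_0 = 8 followed by the repeating block 1, 3, 2, 3, 1, 16 (period 6).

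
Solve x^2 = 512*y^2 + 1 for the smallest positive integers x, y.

(x, y) = (665857, 29427)

First expand sqrt(512) as a continued fraction. With x_i = (sqrt(512) + m_i)/d_i and (m_0, d_0) = (0, 1): a_0 = floor(sqrt(512)) = 22, since 22^2 = 484 <= 512 < 529 = 23^2.
Iterate m_{i+1} = d_i*a_i - m_i, d_{i+1} = (512 - m_{i+1}^2)/d_i, a_{i+1} = floor((a_0 + m_{i+1})/d_{i+1}):
  m_1 = 1*22 - 0 = 22, d_1 = (512 - 22^2)/1 = 28/1 = 28, a_1 = floor((22 + 22)/28) = 1.
  m_2 = 28*1 - 22 = 6, d_2 = (512 - 6^2)/28 = 476/28 = 17, a_2 = floor((22 + 6)/17) = 1.
  m_3 = 17*1 - 6 = 11, d_3 = (512 - 11^2)/17 = 391/17 = 23, a_3 = floor((22 + 11)/23) = 1.
  m_4 = 23*1 - 11 = 12, d_4 = (512 - 12^2)/23 = 368/23 = 16, a_4 = floor((22 + 12)/16) = 2.
  m_5 = 16*2 - 12 = 20, d_5 = (512 - 20^2)/16 = 112/16 = 7, a_5 = floor((22 + 20)/7) = 6.
  m_6 = 7*6 - 20 = 22, d_6 = (512 - 22^2)/7 = 28/7 = 4, a_6 = floor((22 + 22)/4) = 11.
  m_7 = 4*11 - 22 = 22, d_7 = (512 - 22^2)/4 = 28/4 = 7, a_7 = floor((22 + 22)/7) = 6.
  m_8 = 7*6 - 22 = 20, d_8 = (512 - 20^2)/7 = 112/7 = 16, a_8 = floor((22 + 20)/16) = 2.
  m_9 = 16*2 - 20 = 12, d_9 = (512 - 12^2)/16 = 368/16 = 23, a_9 = floor((22 + 12)/23) = 1.
  m_10 = 23*1 - 12 = 11, d_10 = (512 - 11^2)/23 = 391/23 = 17, a_10 = floor((22 + 11)/17) = 1.
  m_11 = 17*1 - 11 = 6, d_11 = (512 - 6^2)/17 = 476/17 = 28, a_11 = floor((22 + 6)/28) = 1.
  m_12 = 28*1 - 6 = 22, d_12 = (512 - 22^2)/28 = 28/28 = 1, a_12 = floor((22 + 22)/1) = 44.
  m_13 = 1*44 - 22 = 22, d_13 = (512 - 22^2)/1 = 28/1 = 28: (m_13, d_13) = (m_1, d_1) = (22, 28), so from here the quotients repeat a_1, ..., a_12; the period length is 12.
So sqrt(512) = [22; (1, 1, 1, 2, 6, 11, 6, 2, 1, 1, 1, 44)] with period length k = 12.
k is even, so the fundamental solution of x^2 - 512y^2 = 1 is (p_{k-1}, q_{k-1}) = (p_11, q_11); compute convergents through index 11.
Convergents (p_i = a_i*p_{i-1} + p_{i-2}, q_i = a_i*q_{i-1} + q_{i-2} with p_{-2}=0, p_{-1}=1, q_{-2}=1, q_{-1}=0):
  i=0: a_0=22, p_0 = 22*1 + 0 = 22, q_0 = 22*0 + 1 = 1.
  i=1: a_1=1, p_1 = 1*22 + 1 = 23, q_1 = 1*1 + 0 = 1.
  i=2: a_2=1, p_2 = 1*23 + 22 = 45, q_2 = 1*1 + 1 = 2.
  i=3: a_3=1, p_3 = 1*45 + 23 = 68, q_3 = 1*2 + 1 = 3.
  i=4: a_4=2, p_4 = 2*68 + 45 = 181, q_4 = 2*3 + 2 = 8.
  i=5: a_5=6, p_5 = 6*181 + 68 = 1154, q_5 = 6*8 + 3 = 51.
  i=6: a_6=11, p_6 = 11*1154 + 181 = 12875, q_6 = 11*51 + 8 = 569.
  i=7: a_7=6, p_7 = 6*12875 + 1154 = 78404, q_7 = 6*569 + 51 = 3465.
  i=8: a_8=2, p_8 = 2*78404 + 12875 = 169683, q_8 = 2*3465 + 569 = 7499.
  i=9: a_9=1, p_9 = 1*169683 + 78404 = 248087, q_9 = 1*7499 + 3465 = 10964.
  i=10: a_10=1, p_10 = 1*248087 + 169683 = 417770, q_10 = 1*10964 + 7499 = 18463.
  i=11: a_11=1, p_11 = 1*417770 + 248087 = 665857, q_11 = 1*18463 + 10964 = 29427.
Check: 665857^2 - 512*29427^2 = 443365544449 - 443365544448 = 1, so (x, y) = (665857, 29427) solves the equation, and by the theorem it is the least positive solution.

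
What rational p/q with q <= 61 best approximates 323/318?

Expand x = 323/318 as a continued fraction with the Euclidean algorithm:
  323 = 1*318 + 5, so a_0 = 1.
  318 = 63*5 + 3, so a_1 = 63.
  5 = 1*3 + 2, so a_2 = 1.
  3 = 1*2 + 1, so a_3 = 1.
  2 = 2*1 + 0, so a_4 = 2.
so x = [1; 63, 1, 1, 2].
Convergents (p_i = a_i*p_{i-1} + p_{i-2}, q_i = a_i*q_{i-1} + q_{i-2} with p_{-2}=0, p_{-1}=1, q_{-2}=1, q_{-1}=0), until the denominator exceeds 61:
  i=0: a_0=1, p_0 = 1*1 + 0 = 1, q_0 = 1*0 + 1 = 1.
  i=1: a_1=63, p_1 = 63*1 + 1 = 64, q_1 = 63*1 + 0 = 63.
q_1 = 63 > 61, so the last convergent with denominator <= 61 is p_0/q_0 = 1/1.
The closest fraction with denominator <= 61 is either p_0/q_0 or the intermediate fraction (k*p_0 + p_{-1})/(k*q_0 + q_{-1}) with the largest k >= 1 whose denominator stays <= 61; these approach x as k grows, and every other convergent or intermediate fraction in range is farther away.
Largest k: floor((61 - q_{-1})/q_0) = floor((61 - 0)/1) = 61 (using the seeds p_{-1} = 1, q_{-1} = 0).
That gives (61*1 + 1)/(61*1 + 0) = 62/61.
Compare the errors: |x - 1/1| = |323*1 - 1*318|/(318*1) = 5/318, and |x - 62/61| = |323*61 - 62*318|/(318*61) = 13/19398.
Cross-multiplying, 13*318 = 4134 < 96990 = 5*19398, so 13/19398 is smaller: the intermediate fraction 62/61 is closer to x than 1/1.

62/61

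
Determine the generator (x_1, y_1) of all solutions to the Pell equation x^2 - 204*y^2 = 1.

First expand sqrt(204) as a continued fraction. With x_i = (sqrt(204) + m_i)/d_i and (m_0, d_0) = (0, 1): a_0 = floor(sqrt(204)) = 14, since 14^2 = 196 <= 204 < 225 = 15^2.
Iterate m_{i+1} = d_i*a_i - m_i, d_{i+1} = (204 - m_{i+1}^2)/d_i, a_{i+1} = floor((a_0 + m_{i+1})/d_{i+1}):
  m_1 = 1*14 - 0 = 14, d_1 = (204 - 14^2)/1 = 8/1 = 8, a_1 = floor((14 + 14)/8) = 3.
  m_2 = 8*3 - 14 = 10, d_2 = (204 - 10^2)/8 = 104/8 = 13, a_2 = floor((14 + 10)/13) = 1.
  m_3 = 13*1 - 10 = 3, d_3 = (204 - 3^2)/13 = 195/13 = 15, a_3 = floor((14 + 3)/15) = 1.
  m_4 = 15*1 - 3 = 12, d_4 = (204 - 12^2)/15 = 60/15 = 4, a_4 = floor((14 + 12)/4) = 6.
  m_5 = 4*6 - 12 = 12, d_5 = (204 - 12^2)/4 = 60/4 = 15, a_5 = floor((14 + 12)/15) = 1.
  m_6 = 15*1 - 12 = 3, d_6 = (204 - 3^2)/15 = 195/15 = 13, a_6 = floor((14 + 3)/13) = 1.
  m_7 = 13*1 - 3 = 10, d_7 = (204 - 10^2)/13 = 104/13 = 8, a_7 = floor((14 + 10)/8) = 3.
  m_8 = 8*3 - 10 = 14, d_8 = (204 - 14^2)/8 = 8/8 = 1, a_8 = floor((14 + 14)/1) = 28.
  m_9 = 1*28 - 14 = 14, d_9 = (204 - 14^2)/1 = 8/1 = 8: (m_9, d_9) = (m_1, d_1) = (14, 8), so from here the quotients repeat a_1, ..., a_8; the period length is 8.
So sqrt(204) = [14; (3, 1, 1, 6, 1, 1, 3, 28)] with period length k = 8.
k is even, so the fundamental solution of x^2 - 204y^2 = 1 is (p_{k-1}, q_{k-1}) = (p_7, q_7); compute convergents through index 7.
Convergents (p_i = a_i*p_{i-1} + p_{i-2}, q_i = a_i*q_{i-1} + q_{i-2} with p_{-2}=0, p_{-1}=1, q_{-2}=1, q_{-1}=0):
  i=0: a_0=14, p_0 = 14*1 + 0 = 14, q_0 = 14*0 + 1 = 1.
  i=1: a_1=3, p_1 = 3*14 + 1 = 43, q_1 = 3*1 + 0 = 3.
  i=2: a_2=1, p_2 = 1*43 + 14 = 57, q_2 = 1*3 + 1 = 4.
  i=3: a_3=1, p_3 = 1*57 + 43 = 100, q_3 = 1*4 + 3 = 7.
  i=4: a_4=6, p_4 = 6*100 + 57 = 657, q_4 = 6*7 + 4 = 46.
  i=5: a_5=1, p_5 = 1*657 + 100 = 757, q_5 = 1*46 + 7 = 53.
  i=6: a_6=1, p_6 = 1*757 + 657 = 1414, q_6 = 1*53 + 46 = 99.
  i=7: a_7=3, p_7 = 3*1414 + 757 = 4999, q_7 = 3*99 + 53 = 350.
Check: 4999^2 - 204*350^2 = 24990001 - 24990000 = 1, so (x, y) = (4999, 350) solves the equation, and by the theorem it is the least positive solution.

(x, y) = (4999, 350)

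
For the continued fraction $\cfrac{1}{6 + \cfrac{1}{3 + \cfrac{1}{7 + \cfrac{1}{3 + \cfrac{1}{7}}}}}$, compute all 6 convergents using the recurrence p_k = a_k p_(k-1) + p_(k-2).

Using the convergent recurrence p_i = a_i*p_{i-1} + p_{i-2}, q_i = a_i*q_{i-1} + q_{i-2} with p_{-2}=0, p_{-1}=1, q_{-2}=1, q_{-1}=0:
  i=0: a_0=0, p_0 = 0*1 + 0 = 0, q_0 = 0*0 + 1 = 1.
  i=1: a_1=6, p_1 = 6*0 + 1 = 1, q_1 = 6*1 + 0 = 6.
  i=2: a_2=3, p_2 = 3*1 + 0 = 3, q_2 = 3*6 + 1 = 19.
  i=3: a_3=7, p_3 = 7*3 + 1 = 22, q_3 = 7*19 + 6 = 139.
  i=4: a_4=3, p_4 = 3*22 + 3 = 69, q_4 = 3*139 + 19 = 436.
  i=5: a_5=7, p_5 = 7*69 + 22 = 505, q_5 = 7*436 + 139 = 3191.

0/1, 1/6, 3/19, 22/139, 69/436, 505/3191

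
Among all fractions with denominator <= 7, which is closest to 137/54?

18/7

Expand x = 137/54 as a continued fraction with the Euclidean algorithm:
  137 = 2*54 + 29, so a_0 = 2.
  54 = 1*29 + 25, so a_1 = 1.
  29 = 1*25 + 4, so a_2 = 1.
  25 = 6*4 + 1, so a_3 = 6.
  4 = 4*1 + 0, so a_4 = 4.
so x = [2; 1, 1, 6, 4].
Convergents (p_i = a_i*p_{i-1} + p_{i-2}, q_i = a_i*q_{i-1} + q_{i-2} with p_{-2}=0, p_{-1}=1, q_{-2}=1, q_{-1}=0), until the denominator exceeds 7:
  i=0: a_0=2, p_0 = 2*1 + 0 = 2, q_0 = 2*0 + 1 = 1.
  i=1: a_1=1, p_1 = 1*2 + 1 = 3, q_1 = 1*1 + 0 = 1.
  i=2: a_2=1, p_2 = 1*3 + 2 = 5, q_2 = 1*1 + 1 = 2.
  i=3: a_3=6, p_3 = 6*5 + 3 = 33, q_3 = 6*2 + 1 = 13.
q_3 = 13 > 7, so the last convergent with denominator <= 7 is p_2/q_2 = 5/2.
The closest fraction with denominator <= 7 is either p_2/q_2 or the intermediate fraction (k*p_2 + p_1)/(k*q_2 + q_1) with the largest k >= 1 whose denominator stays <= 7; these approach x as k grows, and every other convergent or intermediate fraction in range is farther away.
Largest k: floor((7 - q_1)/q_2) = floor((7 - 1)/2) = 3.
That gives (3*5 + 3)/(3*2 + 1) = 18/7.
Compare the errors: |x - 5/2| = |137*2 - 5*54|/(54*2) = 4/108, and |x - 18/7| = |137*7 - 18*54|/(54*7) = 13/378.
Cross-multiplying, 13*108 = 1404 < 1512 = 4*378, so 13/378 is smaller: the intermediate fraction 18/7 is closer to x than 5/2.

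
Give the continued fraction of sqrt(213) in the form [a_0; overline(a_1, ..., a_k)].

[14; overline(1, 1, 2, 6, 1, 8, 1, 6, 2, 1, 1, 28)]

Write x_i = (sqrt(213) + m_i)/d_i with (m_0, d_0) = (0, 1). a_0 = floor(sqrt(213)) = 14, since 14^2 = 196 <= 213 < 225 = 15^2.
Iterate m_{i+1} = d_i*a_i - m_i, d_{i+1} = (213 - m_{i+1}^2)/d_i, a_{i+1} = floor((a_0 + m_{i+1})/d_{i+1}):
  m_1 = 1*14 - 0 = 14, d_1 = (213 - 14^2)/1 = 17/1 = 17, a_1 = floor((14 + 14)/17) = 1.
  m_2 = 17*1 - 14 = 3, d_2 = (213 - 3^2)/17 = 204/17 = 12, a_2 = floor((14 + 3)/12) = 1.
  m_3 = 12*1 - 3 = 9, d_3 = (213 - 9^2)/12 = 132/12 = 11, a_3 = floor((14 + 9)/11) = 2.
  m_4 = 11*2 - 9 = 13, d_4 = (213 - 13^2)/11 = 44/11 = 4, a_4 = floor((14 + 13)/4) = 6.
  m_5 = 4*6 - 13 = 11, d_5 = (213 - 11^2)/4 = 92/4 = 23, a_5 = floor((14 + 11)/23) = 1.
  m_6 = 23*1 - 11 = 12, d_6 = (213 - 12^2)/23 = 69/23 = 3, a_6 = floor((14 + 12)/3) = 8.
  m_7 = 3*8 - 12 = 12, d_7 = (213 - 12^2)/3 = 69/3 = 23, a_7 = floor((14 + 12)/23) = 1.
  m_8 = 23*1 - 12 = 11, d_8 = (213 - 11^2)/23 = 92/23 = 4, a_8 = floor((14 + 11)/4) = 6.
  m_9 = 4*6 - 11 = 13, d_9 = (213 - 13^2)/4 = 44/4 = 11, a_9 = floor((14 + 13)/11) = 2.
  m_10 = 11*2 - 13 = 9, d_10 = (213 - 9^2)/11 = 132/11 = 12, a_10 = floor((14 + 9)/12) = 1.
  m_11 = 12*1 - 9 = 3, d_11 = (213 - 3^2)/12 = 204/12 = 17, a_11 = floor((14 + 3)/17) = 1.
  m_12 = 17*1 - 3 = 14, d_12 = (213 - 14^2)/17 = 17/17 = 1, a_12 = floor((14 + 14)/1) = 28.
  m_13 = 1*28 - 14 = 14, d_13 = (213 - 14^2)/1 = 17/1 = 17: (m_13, d_13) = (m_1, d_1) = (14, 17), so from here the quotients repeat a_1, ..., a_12; the period length is 12.
Hence the expansion of sqrt(213) is a_0 = 14 followed by the repeating block 1, 1, 2, 6, 1, 8, 1, 6, 2, 1, 1, 28 (period 12).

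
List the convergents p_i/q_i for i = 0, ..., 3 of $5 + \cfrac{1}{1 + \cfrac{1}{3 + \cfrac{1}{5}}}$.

5/1, 6/1, 23/4, 121/21

Using the convergent recurrence p_i = a_i*p_{i-1} + p_{i-2}, q_i = a_i*q_{i-1} + q_{i-2} with p_{-2}=0, p_{-1}=1, q_{-2}=1, q_{-1}=0:
  i=0: a_0=5, p_0 = 5*1 + 0 = 5, q_0 = 5*0 + 1 = 1.
  i=1: a_1=1, p_1 = 1*5 + 1 = 6, q_1 = 1*1 + 0 = 1.
  i=2: a_2=3, p_2 = 3*6 + 5 = 23, q_2 = 3*1 + 1 = 4.
  i=3: a_3=5, p_3 = 5*23 + 6 = 121, q_3 = 5*4 + 1 = 21.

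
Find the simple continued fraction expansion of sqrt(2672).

Write x_i = (sqrt(2672) + m_i)/d_i with (m_0, d_0) = (0, 1). a_0 = floor(sqrt(2672)) = 51, since 51^2 = 2601 <= 2672 < 2704 = 52^2.
Iterate m_{i+1} = d_i*a_i - m_i, d_{i+1} = (2672 - m_{i+1}^2)/d_i, a_{i+1} = floor((a_0 + m_{i+1})/d_{i+1}):
  m_1 = 1*51 - 0 = 51, d_1 = (2672 - 51^2)/1 = 71/1 = 71, a_1 = floor((51 + 51)/71) = 1.
  m_2 = 71*1 - 51 = 20, d_2 = (2672 - 20^2)/71 = 2272/71 = 32, a_2 = floor((51 + 20)/32) = 2.
  m_3 = 32*2 - 20 = 44, d_3 = (2672 - 44^2)/32 = 736/32 = 23, a_3 = floor((51 + 44)/23) = 4.
  m_4 = 23*4 - 44 = 48, d_4 = (2672 - 48^2)/23 = 368/23 = 16, a_4 = floor((51 + 48)/16) = 6.
  m_5 = 16*6 - 48 = 48, d_5 = (2672 - 48^2)/16 = 368/16 = 23, a_5 = floor((51 + 48)/23) = 4.
  m_6 = 23*4 - 48 = 44, d_6 = (2672 - 44^2)/23 = 736/23 = 32, a_6 = floor((51 + 44)/32) = 2.
  m_7 = 32*2 - 44 = 20, d_7 = (2672 - 20^2)/32 = 2272/32 = 71, a_7 = floor((51 + 20)/71) = 1.
  m_8 = 71*1 - 20 = 51, d_8 = (2672 - 51^2)/71 = 71/71 = 1, a_8 = floor((51 + 51)/1) = 102.
  m_9 = 1*102 - 51 = 51, d_9 = (2672 - 51^2)/1 = 71/1 = 71: (m_9, d_9) = (m_1, d_1) = (51, 71), so from here the quotients repeat a_1, ..., a_8; the period length is 8.
Hence the expansion of sqrt(2672) is a_0 = 51 followed by the repeating block 1, 2, 4, 6, 4, 2, 1, 102 (period 8).

[51; (1, 2, 4, 6, 4, 2, 1, 102)]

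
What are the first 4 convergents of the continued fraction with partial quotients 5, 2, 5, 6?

5/1, 11/2, 60/11, 371/68

Using the convergent recurrence p_i = a_i*p_{i-1} + p_{i-2}, q_i = a_i*q_{i-1} + q_{i-2} with p_{-2}=0, p_{-1}=1, q_{-2}=1, q_{-1}=0:
  i=0: a_0=5, p_0 = 5*1 + 0 = 5, q_0 = 5*0 + 1 = 1.
  i=1: a_1=2, p_1 = 2*5 + 1 = 11, q_1 = 2*1 + 0 = 2.
  i=2: a_2=5, p_2 = 5*11 + 5 = 60, q_2 = 5*2 + 1 = 11.
  i=3: a_3=6, p_3 = 6*60 + 11 = 371, q_3 = 6*11 + 2 = 68.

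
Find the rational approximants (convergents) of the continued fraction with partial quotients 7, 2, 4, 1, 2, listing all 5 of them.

Using the convergent recurrence p_i = a_i*p_{i-1} + p_{i-2}, q_i = a_i*q_{i-1} + q_{i-2} with p_{-2}=0, p_{-1}=1, q_{-2}=1, q_{-1}=0:
  i=0: a_0=7, p_0 = 7*1 + 0 = 7, q_0 = 7*0 + 1 = 1.
  i=1: a_1=2, p_1 = 2*7 + 1 = 15, q_1 = 2*1 + 0 = 2.
  i=2: a_2=4, p_2 = 4*15 + 7 = 67, q_2 = 4*2 + 1 = 9.
  i=3: a_3=1, p_3 = 1*67 + 15 = 82, q_3 = 1*9 + 2 = 11.
  i=4: a_4=2, p_4 = 2*82 + 67 = 231, q_4 = 2*11 + 9 = 31.

7/1, 15/2, 67/9, 82/11, 231/31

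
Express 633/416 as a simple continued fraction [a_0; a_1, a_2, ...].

[1; 1, 1, 11, 18]

Run the Euclidean algorithm on 633 and 416; the successive quotients are the partial quotients a_0, a_1, ... (each step inverts the fractional part left over by the previous one):
  633 = 1*416 + 217, so a_0 = 1.
  416 = 1*217 + 199, so a_1 = 1.
  217 = 1*199 + 18, so a_2 = 1.
  199 = 11*18 + 1, so a_3 = 11.
  18 = 18*1 + 0, so a_4 = 18.
The remainder reaches 0 after 5 divisions, so the expansion has 5 partial quotients, read off in order.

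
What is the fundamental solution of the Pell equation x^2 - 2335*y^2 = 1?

(x, y) = (4204, 87)

First expand sqrt(2335) as a continued fraction. With x_i = (sqrt(2335) + m_i)/d_i and (m_0, d_0) = (0, 1): a_0 = floor(sqrt(2335)) = 48, since 48^2 = 2304 <= 2335 < 2401 = 49^2.
Iterate m_{i+1} = d_i*a_i - m_i, d_{i+1} = (2335 - m_{i+1}^2)/d_i, a_{i+1} = floor((a_0 + m_{i+1})/d_{i+1}):
  m_1 = 1*48 - 0 = 48, d_1 = (2335 - 48^2)/1 = 31/1 = 31, a_1 = floor((48 + 48)/31) = 3.
  m_2 = 31*3 - 48 = 45, d_2 = (2335 - 45^2)/31 = 310/31 = 10, a_2 = floor((48 + 45)/10) = 9.
  m_3 = 10*9 - 45 = 45, d_3 = (2335 - 45^2)/10 = 310/10 = 31, a_3 = floor((48 + 45)/31) = 3.
  m_4 = 31*3 - 45 = 48, d_4 = (2335 - 48^2)/31 = 31/31 = 1, a_4 = floor((48 + 48)/1) = 96.
  m_5 = 1*96 - 48 = 48, d_5 = (2335 - 48^2)/1 = 31/1 = 31: (m_5, d_5) = (m_1, d_1) = (48, 31), so from here the quotients repeat a_1, ..., a_4; the period length is 4.
So sqrt(2335) = [48; (3, 9, 3, 96)] with period length k = 4.
k is even, so the fundamental solution of x^2 - 2335y^2 = 1 is (p_{k-1}, q_{k-1}) = (p_3, q_3); compute convergents through index 3.
Convergents (p_i = a_i*p_{i-1} + p_{i-2}, q_i = a_i*q_{i-1} + q_{i-2} with p_{-2}=0, p_{-1}=1, q_{-2}=1, q_{-1}=0):
  i=0: a_0=48, p_0 = 48*1 + 0 = 48, q_0 = 48*0 + 1 = 1.
  i=1: a_1=3, p_1 = 3*48 + 1 = 145, q_1 = 3*1 + 0 = 3.
  i=2: a_2=9, p_2 = 9*145 + 48 = 1353, q_2 = 9*3 + 1 = 28.
  i=3: a_3=3, p_3 = 3*1353 + 145 = 4204, q_3 = 3*28 + 3 = 87.
Check: 4204^2 - 2335*87^2 = 17673616 - 17673615 = 1, so (x, y) = (4204, 87) solves the equation, and by the theorem it is the least positive solution.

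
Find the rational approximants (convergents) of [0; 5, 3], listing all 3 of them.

0/1, 1/5, 3/16

Using the convergent recurrence p_i = a_i*p_{i-1} + p_{i-2}, q_i = a_i*q_{i-1} + q_{i-2} with p_{-2}=0, p_{-1}=1, q_{-2}=1, q_{-1}=0:
  i=0: a_0=0, p_0 = 0*1 + 0 = 0, q_0 = 0*0 + 1 = 1.
  i=1: a_1=5, p_1 = 5*0 + 1 = 1, q_1 = 5*1 + 0 = 5.
  i=2: a_2=3, p_2 = 3*1 + 0 = 3, q_2 = 3*5 + 1 = 16.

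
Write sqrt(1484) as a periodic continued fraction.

Write x_i = (sqrt(1484) + m_i)/d_i with (m_0, d_0) = (0, 1). a_0 = floor(sqrt(1484)) = 38, since 38^2 = 1444 <= 1484 < 1521 = 39^2.
Iterate m_{i+1} = d_i*a_i - m_i, d_{i+1} = (1484 - m_{i+1}^2)/d_i, a_{i+1} = floor((a_0 + m_{i+1})/d_{i+1}):
  m_1 = 1*38 - 0 = 38, d_1 = (1484 - 38^2)/1 = 40/1 = 40, a_1 = floor((38 + 38)/40) = 1.
  m_2 = 40*1 - 38 = 2, d_2 = (1484 - 2^2)/40 = 1480/40 = 37, a_2 = floor((38 + 2)/37) = 1.
  m_3 = 37*1 - 2 = 35, d_3 = (1484 - 35^2)/37 = 259/37 = 7, a_3 = floor((38 + 35)/7) = 10.
  m_4 = 7*10 - 35 = 35, d_4 = (1484 - 35^2)/7 = 259/7 = 37, a_4 = floor((38 + 35)/37) = 1.
  m_5 = 37*1 - 35 = 2, d_5 = (1484 - 2^2)/37 = 1480/37 = 40, a_5 = floor((38 + 2)/40) = 1.
  m_6 = 40*1 - 2 = 38, d_6 = (1484 - 38^2)/40 = 40/40 = 1, a_6 = floor((38 + 38)/1) = 76.
  m_7 = 1*76 - 38 = 38, d_7 = (1484 - 38^2)/1 = 40/1 = 40: (m_7, d_7) = (m_1, d_1) = (38, 40), so from here the quotients repeat a_1, ..., a_6; the period length is 6.
Hence the expansion of sqrt(1484) is a_0 = 38 followed by the repeating block 1, 1, 10, 1, 1, 76 (period 6).

[38; (1, 1, 10, 1, 1, 76)]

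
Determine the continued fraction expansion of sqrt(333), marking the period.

[18; (4, 36)]

Write x_i = (sqrt(333) + m_i)/d_i with (m_0, d_0) = (0, 1). a_0 = floor(sqrt(333)) = 18, since 18^2 = 324 <= 333 < 361 = 19^2.
Iterate m_{i+1} = d_i*a_i - m_i, d_{i+1} = (333 - m_{i+1}^2)/d_i, a_{i+1} = floor((a_0 + m_{i+1})/d_{i+1}):
  m_1 = 1*18 - 0 = 18, d_1 = (333 - 18^2)/1 = 9/1 = 9, a_1 = floor((18 + 18)/9) = 4.
  m_2 = 9*4 - 18 = 18, d_2 = (333 - 18^2)/9 = 9/9 = 1, a_2 = floor((18 + 18)/1) = 36.
  m_3 = 1*36 - 18 = 18, d_3 = (333 - 18^2)/1 = 9/1 = 9: (m_3, d_3) = (m_1, d_1) = (18, 9), so from here the quotients repeat a_1, a_2; the period length is 2.
Hence the expansion of sqrt(333) is a_0 = 18 followed by the repeating block 4, 36 (period 2).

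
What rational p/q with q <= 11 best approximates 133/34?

43/11

Expand x = 133/34 as a continued fraction with the Euclidean algorithm:
  133 = 3*34 + 31, so a_0 = 3.
  34 = 1*31 + 3, so a_1 = 1.
  31 = 10*3 + 1, so a_2 = 10.
  3 = 3*1 + 0, so a_3 = 3.
so x = [3; 1, 10, 3].
Convergents (p_i = a_i*p_{i-1} + p_{i-2}, q_i = a_i*q_{i-1} + q_{i-2} with p_{-2}=0, p_{-1}=1, q_{-2}=1, q_{-1}=0), until the denominator exceeds 11:
  i=0: a_0=3, p_0 = 3*1 + 0 = 3, q_0 = 3*0 + 1 = 1.
  i=1: a_1=1, p_1 = 1*3 + 1 = 4, q_1 = 1*1 + 0 = 1.
  i=2: a_2=10, p_2 = 10*4 + 3 = 43, q_2 = 10*1 + 1 = 11.
  i=3: a_3=3, p_3 = 3*43 + 4 = 133, q_3 = 3*11 + 1 = 34.
q_3 = 34 > 11, so the last convergent with denominator <= 11 is p_2/q_2 = 43/11.
The closest fraction with denominator <= 11 is either p_2/q_2 or the intermediate fraction (k*p_2 + p_1)/(k*q_2 + q_1) with the largest k >= 1 whose denominator stays <= 11; these approach x as k grows, and every other convergent or intermediate fraction in range is farther away.
Largest k: floor((11 - q_1)/q_2) = floor((11 - 1)/11) = 0.
Since k = 0, no intermediate fraction beyond p_2/q_2 has denominator <= 11, so the convergent 43/11 is the closest (its error is |133*11 - 43*34|/(34*11) = 1/374).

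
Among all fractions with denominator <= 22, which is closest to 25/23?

13/12

Expand x = 25/23 as a continued fraction with the Euclidean algorithm:
  25 = 1*23 + 2, so a_0 = 1.
  23 = 11*2 + 1, so a_1 = 11.
  2 = 2*1 + 0, so a_2 = 2.
so x = [1; 11, 2].
Convergents (p_i = a_i*p_{i-1} + p_{i-2}, q_i = a_i*q_{i-1} + q_{i-2} with p_{-2}=0, p_{-1}=1, q_{-2}=1, q_{-1}=0), until the denominator exceeds 22:
  i=0: a_0=1, p_0 = 1*1 + 0 = 1, q_0 = 1*0 + 1 = 1.
  i=1: a_1=11, p_1 = 11*1 + 1 = 12, q_1 = 11*1 + 0 = 11.
  i=2: a_2=2, p_2 = 2*12 + 1 = 25, q_2 = 2*11 + 1 = 23.
q_2 = 23 > 22, so the last convergent with denominator <= 22 is p_1/q_1 = 12/11.
The closest fraction with denominator <= 22 is either p_1/q_1 or the intermediate fraction (k*p_1 + p_0)/(k*q_1 + q_0) with the largest k >= 1 whose denominator stays <= 22; these approach x as k grows, and every other convergent or intermediate fraction in range is farther away.
Largest k: floor((22 - q_0)/q_1) = floor((22 - 1)/11) = 1.
That gives (1*12 + 1)/(1*11 + 1) = 13/12.
Compare the errors: |x - 12/11| = |25*11 - 12*23|/(23*11) = 1/253, and |x - 13/12| = |25*12 - 13*23|/(23*12) = 1/276.
Cross-multiplying, 1*253 = 253 < 276 = 1*276, so 1/276 is smaller: the intermediate fraction 13/12 is closer to x than 12/11.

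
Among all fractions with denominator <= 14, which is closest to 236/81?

35/12

Expand x = 236/81 as a continued fraction with the Euclidean algorithm:
  236 = 2*81 + 74, so a_0 = 2.
  81 = 1*74 + 7, so a_1 = 1.
  74 = 10*7 + 4, so a_2 = 10.
  7 = 1*4 + 3, so a_3 = 1.
  4 = 1*3 + 1, so a_4 = 1.
  3 = 3*1 + 0, so a_5 = 3.
so x = [2; 1, 10, 1, 1, 3].
Convergents (p_i = a_i*p_{i-1} + p_{i-2}, q_i = a_i*q_{i-1} + q_{i-2} with p_{-2}=0, p_{-1}=1, q_{-2}=1, q_{-1}=0), until the denominator exceeds 14:
  i=0: a_0=2, p_0 = 2*1 + 0 = 2, q_0 = 2*0 + 1 = 1.
  i=1: a_1=1, p_1 = 1*2 + 1 = 3, q_1 = 1*1 + 0 = 1.
  i=2: a_2=10, p_2 = 10*3 + 2 = 32, q_2 = 10*1 + 1 = 11.
  i=3: a_3=1, p_3 = 1*32 + 3 = 35, q_3 = 1*11 + 1 = 12.
  i=4: a_4=1, p_4 = 1*35 + 32 = 67, q_4 = 1*12 + 11 = 23.
q_4 = 23 > 14, so the last convergent with denominator <= 14 is p_3/q_3 = 35/12.
The closest fraction with denominator <= 14 is either p_3/q_3 or the intermediate fraction (k*p_3 + p_2)/(k*q_3 + q_2) with the largest k >= 1 whose denominator stays <= 14; these approach x as k grows, and every other convergent or intermediate fraction in range is farther away.
Largest k: floor((14 - q_2)/q_3) = floor((14 - 11)/12) = 0.
Since k = 0, no intermediate fraction beyond p_3/q_3 has denominator <= 14, so the convergent 35/12 is the closest (its error is |236*12 - 35*81|/(81*12) = 3/972).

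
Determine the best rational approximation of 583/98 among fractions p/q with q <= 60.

351/59

Expand x = 583/98 as a continued fraction with the Euclidean algorithm:
  583 = 5*98 + 93, so a_0 = 5.
  98 = 1*93 + 5, so a_1 = 1.
  93 = 18*5 + 3, so a_2 = 18.
  5 = 1*3 + 2, so a_3 = 1.
  3 = 1*2 + 1, so a_4 = 1.
  2 = 2*1 + 0, so a_5 = 2.
so x = [5; 1, 18, 1, 1, 2].
Convergents (p_i = a_i*p_{i-1} + p_{i-2}, q_i = a_i*q_{i-1} + q_{i-2} with p_{-2}=0, p_{-1}=1, q_{-2}=1, q_{-1}=0), until the denominator exceeds 60:
  i=0: a_0=5, p_0 = 5*1 + 0 = 5, q_0 = 5*0 + 1 = 1.
  i=1: a_1=1, p_1 = 1*5 + 1 = 6, q_1 = 1*1 + 0 = 1.
  i=2: a_2=18, p_2 = 18*6 + 5 = 113, q_2 = 18*1 + 1 = 19.
  i=3: a_3=1, p_3 = 1*113 + 6 = 119, q_3 = 1*19 + 1 = 20.
  i=4: a_4=1, p_4 = 1*119 + 113 = 232, q_4 = 1*20 + 19 = 39.
  i=5: a_5=2, p_5 = 2*232 + 119 = 583, q_5 = 2*39 + 20 = 98.
q_5 = 98 > 60, so the last convergent with denominator <= 60 is p_4/q_4 = 232/39.
The closest fraction with denominator <= 60 is either p_4/q_4 or the intermediate fraction (k*p_4 + p_3)/(k*q_4 + q_3) with the largest k >= 1 whose denominator stays <= 60; these approach x as k grows, and every other convergent or intermediate fraction in range is farther away.
Largest k: floor((60 - q_3)/q_4) = floor((60 - 20)/39) = 1.
That gives (1*232 + 119)/(1*39 + 20) = 351/59.
Compare the errors: |x - 232/39| = |583*39 - 232*98|/(98*39) = 1/3822, and |x - 351/59| = |583*59 - 351*98|/(98*59) = 1/5782.
Cross-multiplying, 1*3822 = 3822 < 5782 = 1*5782, so 1/5782 is smaller: the intermediate fraction 351/59 is closer to x than 232/39.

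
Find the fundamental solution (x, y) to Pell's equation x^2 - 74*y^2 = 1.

(x, y) = (3699, 430)

First expand sqrt(74) as a continued fraction. With x_i = (sqrt(74) + m_i)/d_i and (m_0, d_0) = (0, 1): a_0 = floor(sqrt(74)) = 8, since 8^2 = 64 <= 74 < 81 = 9^2.
Iterate m_{i+1} = d_i*a_i - m_i, d_{i+1} = (74 - m_{i+1}^2)/d_i, a_{i+1} = floor((a_0 + m_{i+1})/d_{i+1}):
  m_1 = 1*8 - 0 = 8, d_1 = (74 - 8^2)/1 = 10/1 = 10, a_1 = floor((8 + 8)/10) = 1.
  m_2 = 10*1 - 8 = 2, d_2 = (74 - 2^2)/10 = 70/10 = 7, a_2 = floor((8 + 2)/7) = 1.
  m_3 = 7*1 - 2 = 5, d_3 = (74 - 5^2)/7 = 49/7 = 7, a_3 = floor((8 + 5)/7) = 1.
  m_4 = 7*1 - 5 = 2, d_4 = (74 - 2^2)/7 = 70/7 = 10, a_4 = floor((8 + 2)/10) = 1.
  m_5 = 10*1 - 2 = 8, d_5 = (74 - 8^2)/10 = 10/10 = 1, a_5 = floor((8 + 8)/1) = 16.
  m_6 = 1*16 - 8 = 8, d_6 = (74 - 8^2)/1 = 10/1 = 10: (m_6, d_6) = (m_1, d_1) = (8, 10), so from here the quotients repeat a_1, ..., a_5; the period length is 5.
So sqrt(74) = [8; (1, 1, 1, 1, 16)] with period length k = 5.
k is odd, so (p_{k-1}, q_{k-1}) only solves x^2 - 74y^2 = -1 and the fundamental solution of x^2 - 74y^2 = 1 is (p_{2k-1}, q_{2k-1}) = (p_9, q_9); compute convergents through index 9, running through the period twice.
Convergents (p_i = a_i*p_{i-1} + p_{i-2}, q_i = a_i*q_{i-1} + q_{i-2} with p_{-2}=0, p_{-1}=1, q_{-2}=1, q_{-1}=0):
  i=0: a_0=8, p_0 = 8*1 + 0 = 8, q_0 = 8*0 + 1 = 1.
  i=1: a_1=1, p_1 = 1*8 + 1 = 9, q_1 = 1*1 + 0 = 1.
  i=2: a_2=1, p_2 = 1*9 + 8 = 17, q_2 = 1*1 + 1 = 2.
  i=3: a_3=1, p_3 = 1*17 + 9 = 26, q_3 = 1*2 + 1 = 3.
  i=4: a_4=1, p_4 = 1*26 + 17 = 43, q_4 = 1*3 + 2 = 5.
  i=5: a_5=16, p_5 = 16*43 + 26 = 714, q_5 = 16*5 + 3 = 83.
  i=6: a_6=1, p_6 = 1*714 + 43 = 757, q_6 = 1*83 + 5 = 88.
  i=7: a_7=1, p_7 = 1*757 + 714 = 1471, q_7 = 1*88 + 83 = 171.
  i=8: a_8=1, p_8 = 1*1471 + 757 = 2228, q_8 = 1*171 + 88 = 259.
  i=9: a_9=1, p_9 = 1*2228 + 1471 = 3699, q_9 = 1*259 + 171 = 430.
Indeed p_4^2 - 74*q_4^2 = 1849 - 1850 = -1, not +1.
Check: 3699^2 - 74*430^2 = 13682601 - 13682600 = 1, so (x, y) = (3699, 430) solves the equation, and by the theorem it is the least positive solution.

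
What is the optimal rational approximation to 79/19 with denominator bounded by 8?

Expand x = 79/19 as a continued fraction with the Euclidean algorithm:
  79 = 4*19 + 3, so a_0 = 4.
  19 = 6*3 + 1, so a_1 = 6.
  3 = 3*1 + 0, so a_2 = 3.
so x = [4; 6, 3].
Convergents (p_i = a_i*p_{i-1} + p_{i-2}, q_i = a_i*q_{i-1} + q_{i-2} with p_{-2}=0, p_{-1}=1, q_{-2}=1, q_{-1}=0), until the denominator exceeds 8:
  i=0: a_0=4, p_0 = 4*1 + 0 = 4, q_0 = 4*0 + 1 = 1.
  i=1: a_1=6, p_1 = 6*4 + 1 = 25, q_1 = 6*1 + 0 = 6.
  i=2: a_2=3, p_2 = 3*25 + 4 = 79, q_2 = 3*6 + 1 = 19.
q_2 = 19 > 8, so the last convergent with denominator <= 8 is p_1/q_1 = 25/6.
The closest fraction with denominator <= 8 is either p_1/q_1 or the intermediate fraction (k*p_1 + p_0)/(k*q_1 + q_0) with the largest k >= 1 whose denominator stays <= 8; these approach x as k grows, and every other convergent or intermediate fraction in range is farther away.
Largest k: floor((8 - q_0)/q_1) = floor((8 - 1)/6) = 1.
That gives (1*25 + 4)/(1*6 + 1) = 29/7.
Compare the errors: |x - 25/6| = |79*6 - 25*19|/(19*6) = 1/114, and |x - 29/7| = |79*7 - 29*19|/(19*7) = 2/133.
Cross-multiplying, 1*133 = 133 < 228 = 2*114, so 1/114 is smaller: the convergent 25/6 is closer to x than 29/7.

25/6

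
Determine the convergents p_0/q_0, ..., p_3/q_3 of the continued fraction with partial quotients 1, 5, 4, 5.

1/1, 6/5, 25/21, 131/110

Using the convergent recurrence p_i = a_i*p_{i-1} + p_{i-2}, q_i = a_i*q_{i-1} + q_{i-2} with p_{-2}=0, p_{-1}=1, q_{-2}=1, q_{-1}=0:
  i=0: a_0=1, p_0 = 1*1 + 0 = 1, q_0 = 1*0 + 1 = 1.
  i=1: a_1=5, p_1 = 5*1 + 1 = 6, q_1 = 5*1 + 0 = 5.
  i=2: a_2=4, p_2 = 4*6 + 1 = 25, q_2 = 4*5 + 1 = 21.
  i=3: a_3=5, p_3 = 5*25 + 6 = 131, q_3 = 5*21 + 5 = 110.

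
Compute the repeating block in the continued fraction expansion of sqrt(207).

Write x_i = (sqrt(207) + m_i)/d_i with (m_0, d_0) = (0, 1). a_0 = floor(sqrt(207)) = 14, since 14^2 = 196 <= 207 < 225 = 15^2.
Iterate m_{i+1} = d_i*a_i - m_i, d_{i+1} = (207 - m_{i+1}^2)/d_i, a_{i+1} = floor((a_0 + m_{i+1})/d_{i+1}):
  m_1 = 1*14 - 0 = 14, d_1 = (207 - 14^2)/1 = 11/1 = 11, a_1 = floor((14 + 14)/11) = 2.
  m_2 = 11*2 - 14 = 8, d_2 = (207 - 8^2)/11 = 143/11 = 13, a_2 = floor((14 + 8)/13) = 1.
  m_3 = 13*1 - 8 = 5, d_3 = (207 - 5^2)/13 = 182/13 = 14, a_3 = floor((14 + 5)/14) = 1.
  m_4 = 14*1 - 5 = 9, d_4 = (207 - 9^2)/14 = 126/14 = 9, a_4 = floor((14 + 9)/9) = 2.
  m_5 = 9*2 - 9 = 9, d_5 = (207 - 9^2)/9 = 126/9 = 14, a_5 = floor((14 + 9)/14) = 1.
  m_6 = 14*1 - 9 = 5, d_6 = (207 - 5^2)/14 = 182/14 = 13, a_6 = floor((14 + 5)/13) = 1.
  m_7 = 13*1 - 5 = 8, d_7 = (207 - 8^2)/13 = 143/13 = 11, a_7 = floor((14 + 8)/11) = 2.
  m_8 = 11*2 - 8 = 14, d_8 = (207 - 14^2)/11 = 11/11 = 1, a_8 = floor((14 + 14)/1) = 28.
  m_9 = 1*28 - 14 = 14, d_9 = (207 - 14^2)/1 = 11/1 = 11: (m_9, d_9) = (m_1, d_1) = (14, 11), so from here the quotients repeat a_1, ..., a_8; the period length is 8.
Hence the expansion of sqrt(207) is a_0 = 14 followed by the repeating block 2, 1, 1, 2, 1, 1, 2, 28 (period 8).

[14; (2, 1, 1, 2, 1, 1, 2, 28)]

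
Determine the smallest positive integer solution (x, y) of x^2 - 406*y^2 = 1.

First expand sqrt(406) as a continued fraction. With x_i = (sqrt(406) + m_i)/d_i and (m_0, d_0) = (0, 1): a_0 = floor(sqrt(406)) = 20, since 20^2 = 400 <= 406 < 441 = 21^2.
Iterate m_{i+1} = d_i*a_i - m_i, d_{i+1} = (406 - m_{i+1}^2)/d_i, a_{i+1} = floor((a_0 + m_{i+1})/d_{i+1}):
  m_1 = 1*20 - 0 = 20, d_1 = (406 - 20^2)/1 = 6/1 = 6, a_1 = floor((20 + 20)/6) = 6.
  m_2 = 6*6 - 20 = 16, d_2 = (406 - 16^2)/6 = 150/6 = 25, a_2 = floor((20 + 16)/25) = 1.
  m_3 = 25*1 - 16 = 9, d_3 = (406 - 9^2)/25 = 325/25 = 13, a_3 = floor((20 + 9)/13) = 2.
  m_4 = 13*2 - 9 = 17, d_4 = (406 - 17^2)/13 = 117/13 = 9, a_4 = floor((20 + 17)/9) = 4.
  m_5 = 9*4 - 17 = 19, d_5 = (406 - 19^2)/9 = 45/9 = 5, a_5 = floor((20 + 19)/5) = 7.
  m_6 = 5*7 - 19 = 16, d_6 = (406 - 16^2)/5 = 150/5 = 30, a_6 = floor((20 + 16)/30) = 1.
  m_7 = 30*1 - 16 = 14, d_7 = (406 - 14^2)/30 = 210/30 = 7, a_7 = floor((20 + 14)/7) = 4.
  m_8 = 7*4 - 14 = 14, d_8 = (406 - 14^2)/7 = 210/7 = 30, a_8 = floor((20 + 14)/30) = 1.
  m_9 = 30*1 - 14 = 16, d_9 = (406 - 16^2)/30 = 150/30 = 5, a_9 = floor((20 + 16)/5) = 7.
  m_10 = 5*7 - 16 = 19, d_10 = (406 - 19^2)/5 = 45/5 = 9, a_10 = floor((20 + 19)/9) = 4.
  m_11 = 9*4 - 19 = 17, d_11 = (406 - 17^2)/9 = 117/9 = 13, a_11 = floor((20 + 17)/13) = 2.
  m_12 = 13*2 - 17 = 9, d_12 = (406 - 9^2)/13 = 325/13 = 25, a_12 = floor((20 + 9)/25) = 1.
  m_13 = 25*1 - 9 = 16, d_13 = (406 - 16^2)/25 = 150/25 = 6, a_13 = floor((20 + 16)/6) = 6.
  m_14 = 6*6 - 16 = 20, d_14 = (406 - 20^2)/6 = 6/6 = 1, a_14 = floor((20 + 20)/1) = 40.
  m_15 = 1*40 - 20 = 20, d_15 = (406 - 20^2)/1 = 6/1 = 6: (m_15, d_15) = (m_1, d_1) = (20, 6), so from here the quotients repeat a_1, ..., a_14; the period length is 14.
So sqrt(406) = [20; (6, 1, 2, 4, 7, 1, 4, 1, 7, 4, 2, 1, 6, 40)] with period length k = 14.
k is even, so the fundamental solution of x^2 - 406y^2 = 1 is (p_{k-1}, q_{k-1}) = (p_13, q_13); compute convergents through index 13.
Convergents (p_i = a_i*p_{i-1} + p_{i-2}, q_i = a_i*q_{i-1} + q_{i-2} with p_{-2}=0, p_{-1}=1, q_{-2}=1, q_{-1}=0):
  i=0: a_0=20, p_0 = 20*1 + 0 = 20, q_0 = 20*0 + 1 = 1.
  i=1: a_1=6, p_1 = 6*20 + 1 = 121, q_1 = 6*1 + 0 = 6.
  i=2: a_2=1, p_2 = 1*121 + 20 = 141, q_2 = 1*6 + 1 = 7.
  i=3: a_3=2, p_3 = 2*141 + 121 = 403, q_3 = 2*7 + 6 = 20.
  i=4: a_4=4, p_4 = 4*403 + 141 = 1753, q_4 = 4*20 + 7 = 87.
  i=5: a_5=7, p_5 = 7*1753 + 403 = 12674, q_5 = 7*87 + 20 = 629.
  i=6: a_6=1, p_6 = 1*12674 + 1753 = 14427, q_6 = 1*629 + 87 = 716.
  i=7: a_7=4, p_7 = 4*14427 + 12674 = 70382, q_7 = 4*716 + 629 = 3493.
  i=8: a_8=1, p_8 = 1*70382 + 14427 = 84809, q_8 = 1*3493 + 716 = 4209.
  i=9: a_9=7, p_9 = 7*84809 + 70382 = 664045, q_9 = 7*4209 + 3493 = 32956.
  i=10: a_10=4, p_10 = 4*664045 + 84809 = 2740989, q_10 = 4*32956 + 4209 = 136033.
  i=11: a_11=2, p_11 = 2*2740989 + 664045 = 6146023, q_11 = 2*136033 + 32956 = 305022.
  i=12: a_12=1, p_12 = 1*6146023 + 2740989 = 8887012, q_12 = 1*305022 + 136033 = 441055.
  i=13: a_13=6, p_13 = 6*8887012 + 6146023 = 59468095, q_13 = 6*441055 + 305022 = 2951352.
Check: 59468095^2 - 406*2951352^2 = 3536454322929025 - 3536454322929024 = 1, so (x, y) = (59468095, 2951352) solves the equation, and by the theorem it is the least positive solution.

(x, y) = (59468095, 2951352)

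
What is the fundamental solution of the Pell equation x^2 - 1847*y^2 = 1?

(x, y) = (1848, 43)

First expand sqrt(1847) as a continued fraction. With x_i = (sqrt(1847) + m_i)/d_i and (m_0, d_0) = (0, 1): a_0 = floor(sqrt(1847)) = 42, since 42^2 = 1764 <= 1847 < 1849 = 43^2.
Iterate m_{i+1} = d_i*a_i - m_i, d_{i+1} = (1847 - m_{i+1}^2)/d_i, a_{i+1} = floor((a_0 + m_{i+1})/d_{i+1}):
  m_1 = 1*42 - 0 = 42, d_1 = (1847 - 42^2)/1 = 83/1 = 83, a_1 = floor((42 + 42)/83) = 1.
  m_2 = 83*1 - 42 = 41, d_2 = (1847 - 41^2)/83 = 166/83 = 2, a_2 = floor((42 + 41)/2) = 41.
  m_3 = 2*41 - 41 = 41, d_3 = (1847 - 41^2)/2 = 166/2 = 83, a_3 = floor((42 + 41)/83) = 1.
  m_4 = 83*1 - 41 = 42, d_4 = (1847 - 42^2)/83 = 83/83 = 1, a_4 = floor((42 + 42)/1) = 84.
  m_5 = 1*84 - 42 = 42, d_5 = (1847 - 42^2)/1 = 83/1 = 83: (m_5, d_5) = (m_1, d_1) = (42, 83), so from here the quotients repeat a_1, ..., a_4; the period length is 4.
So sqrt(1847) = [42; (1, 41, 1, 84)] with period length k = 4.
k is even, so the fundamental solution of x^2 - 1847y^2 = 1 is (p_{k-1}, q_{k-1}) = (p_3, q_3); compute convergents through index 3.
Convergents (p_i = a_i*p_{i-1} + p_{i-2}, q_i = a_i*q_{i-1} + q_{i-2} with p_{-2}=0, p_{-1}=1, q_{-2}=1, q_{-1}=0):
  i=0: a_0=42, p_0 = 42*1 + 0 = 42, q_0 = 42*0 + 1 = 1.
  i=1: a_1=1, p_1 = 1*42 + 1 = 43, q_1 = 1*1 + 0 = 1.
  i=2: a_2=41, p_2 = 41*43 + 42 = 1805, q_2 = 41*1 + 1 = 42.
  i=3: a_3=1, p_3 = 1*1805 + 43 = 1848, q_3 = 1*42 + 1 = 43.
Check: 1848^2 - 1847*43^2 = 3415104 - 3415103 = 1, so (x, y) = (1848, 43) solves the equation, and by the theorem it is the least positive solution.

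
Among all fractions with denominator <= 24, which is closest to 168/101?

Expand x = 168/101 as a continued fraction with the Euclidean algorithm:
  168 = 1*101 + 67, so a_0 = 1.
  101 = 1*67 + 34, so a_1 = 1.
  67 = 1*34 + 33, so a_2 = 1.
  34 = 1*33 + 1, so a_3 = 1.
  33 = 33*1 + 0, so a_4 = 33.
so x = [1; 1, 1, 1, 33].
Convergents (p_i = a_i*p_{i-1} + p_{i-2}, q_i = a_i*q_{i-1} + q_{i-2} with p_{-2}=0, p_{-1}=1, q_{-2}=1, q_{-1}=0), until the denominator exceeds 24:
  i=0: a_0=1, p_0 = 1*1 + 0 = 1, q_0 = 1*0 + 1 = 1.
  i=1: a_1=1, p_1 = 1*1 + 1 = 2, q_1 = 1*1 + 0 = 1.
  i=2: a_2=1, p_2 = 1*2 + 1 = 3, q_2 = 1*1 + 1 = 2.
  i=3: a_3=1, p_3 = 1*3 + 2 = 5, q_3 = 1*2 + 1 = 3.
  i=4: a_4=33, p_4 = 33*5 + 3 = 168, q_4 = 33*3 + 2 = 101.
q_4 = 101 > 24, so the last convergent with denominator <= 24 is p_3/q_3 = 5/3.
The closest fraction with denominator <= 24 is either p_3/q_3 or the intermediate fraction (k*p_3 + p_2)/(k*q_3 + q_2) with the largest k >= 1 whose denominator stays <= 24; these approach x as k grows, and every other convergent or intermediate fraction in range is farther away.
Largest k: floor((24 - q_2)/q_3) = floor((24 - 2)/3) = 7.
That gives (7*5 + 3)/(7*3 + 2) = 38/23.
Compare the errors: |x - 5/3| = |168*3 - 5*101|/(101*3) = 1/303, and |x - 38/23| = |168*23 - 38*101|/(101*23) = 26/2323.
Cross-multiplying, 1*2323 = 2323 < 7878 = 26*303, so 1/303 is smaller: the convergent 5/3 is closer to x than 38/23.

5/3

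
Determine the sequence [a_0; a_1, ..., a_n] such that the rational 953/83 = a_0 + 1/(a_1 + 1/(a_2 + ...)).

[11; 2, 13, 3]

Run the Euclidean algorithm on 953 and 83; the successive quotients are the partial quotients a_0, a_1, ... (each step inverts the fractional part left over by the previous one):
  953 = 11*83 + 40, so a_0 = 11.
  83 = 2*40 + 3, so a_1 = 2.
  40 = 13*3 + 1, so a_2 = 13.
  3 = 3*1 + 0, so a_3 = 3.
The remainder reaches 0 after 4 divisions, so the expansion has 4 partial quotients, read off in order.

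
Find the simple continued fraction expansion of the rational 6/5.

Run the Euclidean algorithm on 6 and 5; the successive quotients are the partial quotients a_0, a_1, ... (each step inverts the fractional part left over by the previous one):
  6 = 1*5 + 1, so a_0 = 1.
  5 = 5*1 + 0, so a_1 = 5.
The remainder reaches 0 after 2 divisions, so the expansion has 2 partial quotients, read off in order.

[1; 5]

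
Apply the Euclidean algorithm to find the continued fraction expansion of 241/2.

Run the Euclidean algorithm on 241 and 2; the successive quotients are the partial quotients a_0, a_1, ... (each step inverts the fractional part left over by the previous one):
  241 = 120*2 + 1, so a_0 = 120.
  2 = 2*1 + 0, so a_1 = 2.
The remainder reaches 0 after 2 divisions, so the expansion has 2 partial quotients, read off in order.

[120; 2]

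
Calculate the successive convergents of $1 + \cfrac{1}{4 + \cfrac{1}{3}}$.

Using the convergent recurrence p_i = a_i*p_{i-1} + p_{i-2}, q_i = a_i*q_{i-1} + q_{i-2} with p_{-2}=0, p_{-1}=1, q_{-2}=1, q_{-1}=0:
  i=0: a_0=1, p_0 = 1*1 + 0 = 1, q_0 = 1*0 + 1 = 1.
  i=1: a_1=4, p_1 = 4*1 + 1 = 5, q_1 = 4*1 + 0 = 4.
  i=2: a_2=3, p_2 = 3*5 + 1 = 16, q_2 = 3*4 + 1 = 13.

1/1, 5/4, 16/13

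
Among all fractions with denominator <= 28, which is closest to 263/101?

Expand x = 263/101 as a continued fraction with the Euclidean algorithm:
  263 = 2*101 + 61, so a_0 = 2.
  101 = 1*61 + 40, so a_1 = 1.
  61 = 1*40 + 21, so a_2 = 1.
  40 = 1*21 + 19, so a_3 = 1.
  21 = 1*19 + 2, so a_4 = 1.
  19 = 9*2 + 1, so a_5 = 9.
  2 = 2*1 + 0, so a_6 = 2.
so x = [2; 1, 1, 1, 1, 9, 2].
Convergents (p_i = a_i*p_{i-1} + p_{i-2}, q_i = a_i*q_{i-1} + q_{i-2} with p_{-2}=0, p_{-1}=1, q_{-2}=1, q_{-1}=0), until the denominator exceeds 28:
  i=0: a_0=2, p_0 = 2*1 + 0 = 2, q_0 = 2*0 + 1 = 1.
  i=1: a_1=1, p_1 = 1*2 + 1 = 3, q_1 = 1*1 + 0 = 1.
  i=2: a_2=1, p_2 = 1*3 + 2 = 5, q_2 = 1*1 + 1 = 2.
  i=3: a_3=1, p_3 = 1*5 + 3 = 8, q_3 = 1*2 + 1 = 3.
  i=4: a_4=1, p_4 = 1*8 + 5 = 13, q_4 = 1*3 + 2 = 5.
  i=5: a_5=9, p_5 = 9*13 + 8 = 125, q_5 = 9*5 + 3 = 48.
q_5 = 48 > 28, so the last convergent with denominator <= 28 is p_4/q_4 = 13/5.
The closest fraction with denominator <= 28 is either p_4/q_4 or the intermediate fraction (k*p_4 + p_3)/(k*q_4 + q_3) with the largest k >= 1 whose denominator stays <= 28; these approach x as k grows, and every other convergent or intermediate fraction in range is farther away.
Largest k: floor((28 - q_3)/q_4) = floor((28 - 3)/5) = 5.
That gives (5*13 + 8)/(5*5 + 3) = 73/28.
Compare the errors: |x - 13/5| = |263*5 - 13*101|/(101*5) = 2/505, and |x - 73/28| = |263*28 - 73*101|/(101*28) = 9/2828.
Cross-multiplying, 9*505 = 4545 < 5656 = 2*2828, so 9/2828 is smaller: the intermediate fraction 73/28 is closer to x than 13/5.

73/28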